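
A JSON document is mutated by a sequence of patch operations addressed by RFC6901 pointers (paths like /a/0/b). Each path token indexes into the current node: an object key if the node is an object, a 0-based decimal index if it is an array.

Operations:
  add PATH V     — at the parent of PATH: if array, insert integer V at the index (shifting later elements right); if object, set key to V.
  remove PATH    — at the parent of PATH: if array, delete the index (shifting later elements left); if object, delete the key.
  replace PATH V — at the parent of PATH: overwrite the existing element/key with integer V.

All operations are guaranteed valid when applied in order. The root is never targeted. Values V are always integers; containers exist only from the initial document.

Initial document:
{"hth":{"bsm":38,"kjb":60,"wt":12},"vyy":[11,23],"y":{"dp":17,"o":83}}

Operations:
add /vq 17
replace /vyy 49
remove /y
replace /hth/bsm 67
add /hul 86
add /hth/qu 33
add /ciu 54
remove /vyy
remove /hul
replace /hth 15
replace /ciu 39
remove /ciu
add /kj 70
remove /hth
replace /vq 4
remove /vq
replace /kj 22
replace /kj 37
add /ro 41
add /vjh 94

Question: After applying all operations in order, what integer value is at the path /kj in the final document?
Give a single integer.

Answer: 37

Derivation:
After op 1 (add /vq 17): {"hth":{"bsm":38,"kjb":60,"wt":12},"vq":17,"vyy":[11,23],"y":{"dp":17,"o":83}}
After op 2 (replace /vyy 49): {"hth":{"bsm":38,"kjb":60,"wt":12},"vq":17,"vyy":49,"y":{"dp":17,"o":83}}
After op 3 (remove /y): {"hth":{"bsm":38,"kjb":60,"wt":12},"vq":17,"vyy":49}
After op 4 (replace /hth/bsm 67): {"hth":{"bsm":67,"kjb":60,"wt":12},"vq":17,"vyy":49}
After op 5 (add /hul 86): {"hth":{"bsm":67,"kjb":60,"wt":12},"hul":86,"vq":17,"vyy":49}
After op 6 (add /hth/qu 33): {"hth":{"bsm":67,"kjb":60,"qu":33,"wt":12},"hul":86,"vq":17,"vyy":49}
After op 7 (add /ciu 54): {"ciu":54,"hth":{"bsm":67,"kjb":60,"qu":33,"wt":12},"hul":86,"vq":17,"vyy":49}
After op 8 (remove /vyy): {"ciu":54,"hth":{"bsm":67,"kjb":60,"qu":33,"wt":12},"hul":86,"vq":17}
After op 9 (remove /hul): {"ciu":54,"hth":{"bsm":67,"kjb":60,"qu":33,"wt":12},"vq":17}
After op 10 (replace /hth 15): {"ciu":54,"hth":15,"vq":17}
After op 11 (replace /ciu 39): {"ciu":39,"hth":15,"vq":17}
After op 12 (remove /ciu): {"hth":15,"vq":17}
After op 13 (add /kj 70): {"hth":15,"kj":70,"vq":17}
After op 14 (remove /hth): {"kj":70,"vq":17}
After op 15 (replace /vq 4): {"kj":70,"vq":4}
After op 16 (remove /vq): {"kj":70}
After op 17 (replace /kj 22): {"kj":22}
After op 18 (replace /kj 37): {"kj":37}
After op 19 (add /ro 41): {"kj":37,"ro":41}
After op 20 (add /vjh 94): {"kj":37,"ro":41,"vjh":94}
Value at /kj: 37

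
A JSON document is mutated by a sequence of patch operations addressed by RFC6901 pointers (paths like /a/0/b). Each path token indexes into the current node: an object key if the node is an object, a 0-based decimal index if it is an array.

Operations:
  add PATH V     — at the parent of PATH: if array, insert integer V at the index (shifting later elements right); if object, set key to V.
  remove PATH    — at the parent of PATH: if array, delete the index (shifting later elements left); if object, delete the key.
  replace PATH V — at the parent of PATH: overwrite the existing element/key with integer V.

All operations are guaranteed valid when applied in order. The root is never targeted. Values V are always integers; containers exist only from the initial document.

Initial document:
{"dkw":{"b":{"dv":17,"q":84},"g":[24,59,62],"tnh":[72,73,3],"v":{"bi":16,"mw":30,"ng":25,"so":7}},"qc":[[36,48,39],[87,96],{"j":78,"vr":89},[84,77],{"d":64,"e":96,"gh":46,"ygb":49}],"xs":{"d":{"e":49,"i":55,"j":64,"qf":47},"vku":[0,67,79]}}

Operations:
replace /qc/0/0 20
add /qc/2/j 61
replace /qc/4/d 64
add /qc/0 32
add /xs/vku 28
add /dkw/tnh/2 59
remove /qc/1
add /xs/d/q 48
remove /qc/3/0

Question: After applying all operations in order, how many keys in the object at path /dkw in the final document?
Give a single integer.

Answer: 4

Derivation:
After op 1 (replace /qc/0/0 20): {"dkw":{"b":{"dv":17,"q":84},"g":[24,59,62],"tnh":[72,73,3],"v":{"bi":16,"mw":30,"ng":25,"so":7}},"qc":[[20,48,39],[87,96],{"j":78,"vr":89},[84,77],{"d":64,"e":96,"gh":46,"ygb":49}],"xs":{"d":{"e":49,"i":55,"j":64,"qf":47},"vku":[0,67,79]}}
After op 2 (add /qc/2/j 61): {"dkw":{"b":{"dv":17,"q":84},"g":[24,59,62],"tnh":[72,73,3],"v":{"bi":16,"mw":30,"ng":25,"so":7}},"qc":[[20,48,39],[87,96],{"j":61,"vr":89},[84,77],{"d":64,"e":96,"gh":46,"ygb":49}],"xs":{"d":{"e":49,"i":55,"j":64,"qf":47},"vku":[0,67,79]}}
After op 3 (replace /qc/4/d 64): {"dkw":{"b":{"dv":17,"q":84},"g":[24,59,62],"tnh":[72,73,3],"v":{"bi":16,"mw":30,"ng":25,"so":7}},"qc":[[20,48,39],[87,96],{"j":61,"vr":89},[84,77],{"d":64,"e":96,"gh":46,"ygb":49}],"xs":{"d":{"e":49,"i":55,"j":64,"qf":47},"vku":[0,67,79]}}
After op 4 (add /qc/0 32): {"dkw":{"b":{"dv":17,"q":84},"g":[24,59,62],"tnh":[72,73,3],"v":{"bi":16,"mw":30,"ng":25,"so":7}},"qc":[32,[20,48,39],[87,96],{"j":61,"vr":89},[84,77],{"d":64,"e":96,"gh":46,"ygb":49}],"xs":{"d":{"e":49,"i":55,"j":64,"qf":47},"vku":[0,67,79]}}
After op 5 (add /xs/vku 28): {"dkw":{"b":{"dv":17,"q":84},"g":[24,59,62],"tnh":[72,73,3],"v":{"bi":16,"mw":30,"ng":25,"so":7}},"qc":[32,[20,48,39],[87,96],{"j":61,"vr":89},[84,77],{"d":64,"e":96,"gh":46,"ygb":49}],"xs":{"d":{"e":49,"i":55,"j":64,"qf":47},"vku":28}}
After op 6 (add /dkw/tnh/2 59): {"dkw":{"b":{"dv":17,"q":84},"g":[24,59,62],"tnh":[72,73,59,3],"v":{"bi":16,"mw":30,"ng":25,"so":7}},"qc":[32,[20,48,39],[87,96],{"j":61,"vr":89},[84,77],{"d":64,"e":96,"gh":46,"ygb":49}],"xs":{"d":{"e":49,"i":55,"j":64,"qf":47},"vku":28}}
After op 7 (remove /qc/1): {"dkw":{"b":{"dv":17,"q":84},"g":[24,59,62],"tnh":[72,73,59,3],"v":{"bi":16,"mw":30,"ng":25,"so":7}},"qc":[32,[87,96],{"j":61,"vr":89},[84,77],{"d":64,"e":96,"gh":46,"ygb":49}],"xs":{"d":{"e":49,"i":55,"j":64,"qf":47},"vku":28}}
After op 8 (add /xs/d/q 48): {"dkw":{"b":{"dv":17,"q":84},"g":[24,59,62],"tnh":[72,73,59,3],"v":{"bi":16,"mw":30,"ng":25,"so":7}},"qc":[32,[87,96],{"j":61,"vr":89},[84,77],{"d":64,"e":96,"gh":46,"ygb":49}],"xs":{"d":{"e":49,"i":55,"j":64,"q":48,"qf":47},"vku":28}}
After op 9 (remove /qc/3/0): {"dkw":{"b":{"dv":17,"q":84},"g":[24,59,62],"tnh":[72,73,59,3],"v":{"bi":16,"mw":30,"ng":25,"so":7}},"qc":[32,[87,96],{"j":61,"vr":89},[77],{"d":64,"e":96,"gh":46,"ygb":49}],"xs":{"d":{"e":49,"i":55,"j":64,"q":48,"qf":47},"vku":28}}
Size at path /dkw: 4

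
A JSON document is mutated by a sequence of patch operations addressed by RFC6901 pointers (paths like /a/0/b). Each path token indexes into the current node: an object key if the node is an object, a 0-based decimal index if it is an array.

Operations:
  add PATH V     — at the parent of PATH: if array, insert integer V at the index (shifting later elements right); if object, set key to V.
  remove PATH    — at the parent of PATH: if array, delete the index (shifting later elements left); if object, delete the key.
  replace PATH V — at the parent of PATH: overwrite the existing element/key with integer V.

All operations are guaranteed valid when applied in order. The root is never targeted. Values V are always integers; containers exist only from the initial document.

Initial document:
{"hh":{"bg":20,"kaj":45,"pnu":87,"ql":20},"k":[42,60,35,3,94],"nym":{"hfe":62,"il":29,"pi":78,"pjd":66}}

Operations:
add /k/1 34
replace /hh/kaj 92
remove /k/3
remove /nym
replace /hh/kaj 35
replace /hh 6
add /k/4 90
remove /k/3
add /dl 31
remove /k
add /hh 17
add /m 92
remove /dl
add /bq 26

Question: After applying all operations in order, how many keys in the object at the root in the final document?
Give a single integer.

Answer: 3

Derivation:
After op 1 (add /k/1 34): {"hh":{"bg":20,"kaj":45,"pnu":87,"ql":20},"k":[42,34,60,35,3,94],"nym":{"hfe":62,"il":29,"pi":78,"pjd":66}}
After op 2 (replace /hh/kaj 92): {"hh":{"bg":20,"kaj":92,"pnu":87,"ql":20},"k":[42,34,60,35,3,94],"nym":{"hfe":62,"il":29,"pi":78,"pjd":66}}
After op 3 (remove /k/3): {"hh":{"bg":20,"kaj":92,"pnu":87,"ql":20},"k":[42,34,60,3,94],"nym":{"hfe":62,"il":29,"pi":78,"pjd":66}}
After op 4 (remove /nym): {"hh":{"bg":20,"kaj":92,"pnu":87,"ql":20},"k":[42,34,60,3,94]}
After op 5 (replace /hh/kaj 35): {"hh":{"bg":20,"kaj":35,"pnu":87,"ql":20},"k":[42,34,60,3,94]}
After op 6 (replace /hh 6): {"hh":6,"k":[42,34,60,3,94]}
After op 7 (add /k/4 90): {"hh":6,"k":[42,34,60,3,90,94]}
After op 8 (remove /k/3): {"hh":6,"k":[42,34,60,90,94]}
After op 9 (add /dl 31): {"dl":31,"hh":6,"k":[42,34,60,90,94]}
After op 10 (remove /k): {"dl":31,"hh":6}
After op 11 (add /hh 17): {"dl":31,"hh":17}
After op 12 (add /m 92): {"dl":31,"hh":17,"m":92}
After op 13 (remove /dl): {"hh":17,"m":92}
After op 14 (add /bq 26): {"bq":26,"hh":17,"m":92}
Size at the root: 3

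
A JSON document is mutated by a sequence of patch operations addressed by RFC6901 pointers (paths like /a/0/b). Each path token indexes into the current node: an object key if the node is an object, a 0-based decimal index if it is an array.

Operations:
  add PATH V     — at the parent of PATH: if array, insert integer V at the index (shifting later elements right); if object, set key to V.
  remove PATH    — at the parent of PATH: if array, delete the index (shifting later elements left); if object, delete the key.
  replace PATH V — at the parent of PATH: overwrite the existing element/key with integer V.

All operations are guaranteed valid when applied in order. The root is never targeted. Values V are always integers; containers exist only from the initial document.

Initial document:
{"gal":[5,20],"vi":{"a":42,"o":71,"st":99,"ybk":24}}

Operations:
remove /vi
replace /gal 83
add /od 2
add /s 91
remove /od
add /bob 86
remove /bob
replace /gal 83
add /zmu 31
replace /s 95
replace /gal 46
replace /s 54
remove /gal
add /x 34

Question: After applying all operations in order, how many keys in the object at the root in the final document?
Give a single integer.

Answer: 3

Derivation:
After op 1 (remove /vi): {"gal":[5,20]}
After op 2 (replace /gal 83): {"gal":83}
After op 3 (add /od 2): {"gal":83,"od":2}
After op 4 (add /s 91): {"gal":83,"od":2,"s":91}
After op 5 (remove /od): {"gal":83,"s":91}
After op 6 (add /bob 86): {"bob":86,"gal":83,"s":91}
After op 7 (remove /bob): {"gal":83,"s":91}
After op 8 (replace /gal 83): {"gal":83,"s":91}
After op 9 (add /zmu 31): {"gal":83,"s":91,"zmu":31}
After op 10 (replace /s 95): {"gal":83,"s":95,"zmu":31}
After op 11 (replace /gal 46): {"gal":46,"s":95,"zmu":31}
After op 12 (replace /s 54): {"gal":46,"s":54,"zmu":31}
After op 13 (remove /gal): {"s":54,"zmu":31}
After op 14 (add /x 34): {"s":54,"x":34,"zmu":31}
Size at the root: 3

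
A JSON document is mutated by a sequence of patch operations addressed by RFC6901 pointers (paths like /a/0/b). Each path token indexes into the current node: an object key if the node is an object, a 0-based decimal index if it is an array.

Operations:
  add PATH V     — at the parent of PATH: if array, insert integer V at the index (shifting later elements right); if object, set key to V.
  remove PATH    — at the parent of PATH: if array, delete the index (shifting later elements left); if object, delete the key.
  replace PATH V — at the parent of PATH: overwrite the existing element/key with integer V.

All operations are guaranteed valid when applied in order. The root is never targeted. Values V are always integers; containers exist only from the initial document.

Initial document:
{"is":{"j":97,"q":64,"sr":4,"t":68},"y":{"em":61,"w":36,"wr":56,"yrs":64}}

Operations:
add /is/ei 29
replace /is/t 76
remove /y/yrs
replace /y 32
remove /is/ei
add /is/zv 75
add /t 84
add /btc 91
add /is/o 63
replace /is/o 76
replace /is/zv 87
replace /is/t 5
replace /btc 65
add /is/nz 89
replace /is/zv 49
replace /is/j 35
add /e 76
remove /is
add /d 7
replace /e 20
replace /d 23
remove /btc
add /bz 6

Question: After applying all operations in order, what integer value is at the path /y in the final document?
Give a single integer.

After op 1 (add /is/ei 29): {"is":{"ei":29,"j":97,"q":64,"sr":4,"t":68},"y":{"em":61,"w":36,"wr":56,"yrs":64}}
After op 2 (replace /is/t 76): {"is":{"ei":29,"j":97,"q":64,"sr":4,"t":76},"y":{"em":61,"w":36,"wr":56,"yrs":64}}
After op 3 (remove /y/yrs): {"is":{"ei":29,"j":97,"q":64,"sr":4,"t":76},"y":{"em":61,"w":36,"wr":56}}
After op 4 (replace /y 32): {"is":{"ei":29,"j":97,"q":64,"sr":4,"t":76},"y":32}
After op 5 (remove /is/ei): {"is":{"j":97,"q":64,"sr":4,"t":76},"y":32}
After op 6 (add /is/zv 75): {"is":{"j":97,"q":64,"sr":4,"t":76,"zv":75},"y":32}
After op 7 (add /t 84): {"is":{"j":97,"q":64,"sr":4,"t":76,"zv":75},"t":84,"y":32}
After op 8 (add /btc 91): {"btc":91,"is":{"j":97,"q":64,"sr":4,"t":76,"zv":75},"t":84,"y":32}
After op 9 (add /is/o 63): {"btc":91,"is":{"j":97,"o":63,"q":64,"sr":4,"t":76,"zv":75},"t":84,"y":32}
After op 10 (replace /is/o 76): {"btc":91,"is":{"j":97,"o":76,"q":64,"sr":4,"t":76,"zv":75},"t":84,"y":32}
After op 11 (replace /is/zv 87): {"btc":91,"is":{"j":97,"o":76,"q":64,"sr":4,"t":76,"zv":87},"t":84,"y":32}
After op 12 (replace /is/t 5): {"btc":91,"is":{"j":97,"o":76,"q":64,"sr":4,"t":5,"zv":87},"t":84,"y":32}
After op 13 (replace /btc 65): {"btc":65,"is":{"j":97,"o":76,"q":64,"sr":4,"t":5,"zv":87},"t":84,"y":32}
After op 14 (add /is/nz 89): {"btc":65,"is":{"j":97,"nz":89,"o":76,"q":64,"sr":4,"t":5,"zv":87},"t":84,"y":32}
After op 15 (replace /is/zv 49): {"btc":65,"is":{"j":97,"nz":89,"o":76,"q":64,"sr":4,"t":5,"zv":49},"t":84,"y":32}
After op 16 (replace /is/j 35): {"btc":65,"is":{"j":35,"nz":89,"o":76,"q":64,"sr":4,"t":5,"zv":49},"t":84,"y":32}
After op 17 (add /e 76): {"btc":65,"e":76,"is":{"j":35,"nz":89,"o":76,"q":64,"sr":4,"t":5,"zv":49},"t":84,"y":32}
After op 18 (remove /is): {"btc":65,"e":76,"t":84,"y":32}
After op 19 (add /d 7): {"btc":65,"d":7,"e":76,"t":84,"y":32}
After op 20 (replace /e 20): {"btc":65,"d":7,"e":20,"t":84,"y":32}
After op 21 (replace /d 23): {"btc":65,"d":23,"e":20,"t":84,"y":32}
After op 22 (remove /btc): {"d":23,"e":20,"t":84,"y":32}
After op 23 (add /bz 6): {"bz":6,"d":23,"e":20,"t":84,"y":32}
Value at /y: 32

Answer: 32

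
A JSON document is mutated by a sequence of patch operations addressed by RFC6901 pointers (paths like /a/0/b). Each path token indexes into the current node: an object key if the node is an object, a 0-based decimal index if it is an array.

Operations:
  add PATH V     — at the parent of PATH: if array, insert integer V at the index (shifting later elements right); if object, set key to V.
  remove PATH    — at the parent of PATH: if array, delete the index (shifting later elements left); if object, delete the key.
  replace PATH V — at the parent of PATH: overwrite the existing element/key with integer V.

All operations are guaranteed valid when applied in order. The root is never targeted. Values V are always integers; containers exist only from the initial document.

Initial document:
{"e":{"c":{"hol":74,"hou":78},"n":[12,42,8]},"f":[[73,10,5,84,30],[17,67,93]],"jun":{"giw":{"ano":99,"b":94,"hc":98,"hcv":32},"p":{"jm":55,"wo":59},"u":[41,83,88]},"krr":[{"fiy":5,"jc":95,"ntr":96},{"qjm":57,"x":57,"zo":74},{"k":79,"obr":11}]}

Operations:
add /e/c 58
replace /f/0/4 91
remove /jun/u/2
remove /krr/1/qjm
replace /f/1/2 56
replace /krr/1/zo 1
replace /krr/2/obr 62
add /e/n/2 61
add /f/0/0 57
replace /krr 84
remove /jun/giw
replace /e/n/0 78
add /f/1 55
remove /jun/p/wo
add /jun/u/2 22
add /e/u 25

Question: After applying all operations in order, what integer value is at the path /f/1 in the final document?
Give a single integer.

Answer: 55

Derivation:
After op 1 (add /e/c 58): {"e":{"c":58,"n":[12,42,8]},"f":[[73,10,5,84,30],[17,67,93]],"jun":{"giw":{"ano":99,"b":94,"hc":98,"hcv":32},"p":{"jm":55,"wo":59},"u":[41,83,88]},"krr":[{"fiy":5,"jc":95,"ntr":96},{"qjm":57,"x":57,"zo":74},{"k":79,"obr":11}]}
After op 2 (replace /f/0/4 91): {"e":{"c":58,"n":[12,42,8]},"f":[[73,10,5,84,91],[17,67,93]],"jun":{"giw":{"ano":99,"b":94,"hc":98,"hcv":32},"p":{"jm":55,"wo":59},"u":[41,83,88]},"krr":[{"fiy":5,"jc":95,"ntr":96},{"qjm":57,"x":57,"zo":74},{"k":79,"obr":11}]}
After op 3 (remove /jun/u/2): {"e":{"c":58,"n":[12,42,8]},"f":[[73,10,5,84,91],[17,67,93]],"jun":{"giw":{"ano":99,"b":94,"hc":98,"hcv":32},"p":{"jm":55,"wo":59},"u":[41,83]},"krr":[{"fiy":5,"jc":95,"ntr":96},{"qjm":57,"x":57,"zo":74},{"k":79,"obr":11}]}
After op 4 (remove /krr/1/qjm): {"e":{"c":58,"n":[12,42,8]},"f":[[73,10,5,84,91],[17,67,93]],"jun":{"giw":{"ano":99,"b":94,"hc":98,"hcv":32},"p":{"jm":55,"wo":59},"u":[41,83]},"krr":[{"fiy":5,"jc":95,"ntr":96},{"x":57,"zo":74},{"k":79,"obr":11}]}
After op 5 (replace /f/1/2 56): {"e":{"c":58,"n":[12,42,8]},"f":[[73,10,5,84,91],[17,67,56]],"jun":{"giw":{"ano":99,"b":94,"hc":98,"hcv":32},"p":{"jm":55,"wo":59},"u":[41,83]},"krr":[{"fiy":5,"jc":95,"ntr":96},{"x":57,"zo":74},{"k":79,"obr":11}]}
After op 6 (replace /krr/1/zo 1): {"e":{"c":58,"n":[12,42,8]},"f":[[73,10,5,84,91],[17,67,56]],"jun":{"giw":{"ano":99,"b":94,"hc":98,"hcv":32},"p":{"jm":55,"wo":59},"u":[41,83]},"krr":[{"fiy":5,"jc":95,"ntr":96},{"x":57,"zo":1},{"k":79,"obr":11}]}
After op 7 (replace /krr/2/obr 62): {"e":{"c":58,"n":[12,42,8]},"f":[[73,10,5,84,91],[17,67,56]],"jun":{"giw":{"ano":99,"b":94,"hc":98,"hcv":32},"p":{"jm":55,"wo":59},"u":[41,83]},"krr":[{"fiy":5,"jc":95,"ntr":96},{"x":57,"zo":1},{"k":79,"obr":62}]}
After op 8 (add /e/n/2 61): {"e":{"c":58,"n":[12,42,61,8]},"f":[[73,10,5,84,91],[17,67,56]],"jun":{"giw":{"ano":99,"b":94,"hc":98,"hcv":32},"p":{"jm":55,"wo":59},"u":[41,83]},"krr":[{"fiy":5,"jc":95,"ntr":96},{"x":57,"zo":1},{"k":79,"obr":62}]}
After op 9 (add /f/0/0 57): {"e":{"c":58,"n":[12,42,61,8]},"f":[[57,73,10,5,84,91],[17,67,56]],"jun":{"giw":{"ano":99,"b":94,"hc":98,"hcv":32},"p":{"jm":55,"wo":59},"u":[41,83]},"krr":[{"fiy":5,"jc":95,"ntr":96},{"x":57,"zo":1},{"k":79,"obr":62}]}
After op 10 (replace /krr 84): {"e":{"c":58,"n":[12,42,61,8]},"f":[[57,73,10,5,84,91],[17,67,56]],"jun":{"giw":{"ano":99,"b":94,"hc":98,"hcv":32},"p":{"jm":55,"wo":59},"u":[41,83]},"krr":84}
After op 11 (remove /jun/giw): {"e":{"c":58,"n":[12,42,61,8]},"f":[[57,73,10,5,84,91],[17,67,56]],"jun":{"p":{"jm":55,"wo":59},"u":[41,83]},"krr":84}
After op 12 (replace /e/n/0 78): {"e":{"c":58,"n":[78,42,61,8]},"f":[[57,73,10,5,84,91],[17,67,56]],"jun":{"p":{"jm":55,"wo":59},"u":[41,83]},"krr":84}
After op 13 (add /f/1 55): {"e":{"c":58,"n":[78,42,61,8]},"f":[[57,73,10,5,84,91],55,[17,67,56]],"jun":{"p":{"jm":55,"wo":59},"u":[41,83]},"krr":84}
After op 14 (remove /jun/p/wo): {"e":{"c":58,"n":[78,42,61,8]},"f":[[57,73,10,5,84,91],55,[17,67,56]],"jun":{"p":{"jm":55},"u":[41,83]},"krr":84}
After op 15 (add /jun/u/2 22): {"e":{"c":58,"n":[78,42,61,8]},"f":[[57,73,10,5,84,91],55,[17,67,56]],"jun":{"p":{"jm":55},"u":[41,83,22]},"krr":84}
After op 16 (add /e/u 25): {"e":{"c":58,"n":[78,42,61,8],"u":25},"f":[[57,73,10,5,84,91],55,[17,67,56]],"jun":{"p":{"jm":55},"u":[41,83,22]},"krr":84}
Value at /f/1: 55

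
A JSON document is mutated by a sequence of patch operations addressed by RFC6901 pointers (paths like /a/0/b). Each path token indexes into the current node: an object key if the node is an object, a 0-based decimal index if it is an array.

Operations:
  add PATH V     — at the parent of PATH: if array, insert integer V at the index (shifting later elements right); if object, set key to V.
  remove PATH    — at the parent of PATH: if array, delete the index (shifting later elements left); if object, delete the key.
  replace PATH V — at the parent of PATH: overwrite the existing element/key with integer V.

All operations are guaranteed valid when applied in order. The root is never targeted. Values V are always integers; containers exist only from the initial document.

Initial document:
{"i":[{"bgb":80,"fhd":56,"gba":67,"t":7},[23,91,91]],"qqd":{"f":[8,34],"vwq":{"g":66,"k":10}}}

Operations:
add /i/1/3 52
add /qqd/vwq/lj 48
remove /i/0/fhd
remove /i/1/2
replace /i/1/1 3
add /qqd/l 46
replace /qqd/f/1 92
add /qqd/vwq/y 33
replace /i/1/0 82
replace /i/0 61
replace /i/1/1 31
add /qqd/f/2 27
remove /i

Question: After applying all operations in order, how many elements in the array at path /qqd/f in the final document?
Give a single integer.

After op 1 (add /i/1/3 52): {"i":[{"bgb":80,"fhd":56,"gba":67,"t":7},[23,91,91,52]],"qqd":{"f":[8,34],"vwq":{"g":66,"k":10}}}
After op 2 (add /qqd/vwq/lj 48): {"i":[{"bgb":80,"fhd":56,"gba":67,"t":7},[23,91,91,52]],"qqd":{"f":[8,34],"vwq":{"g":66,"k":10,"lj":48}}}
After op 3 (remove /i/0/fhd): {"i":[{"bgb":80,"gba":67,"t":7},[23,91,91,52]],"qqd":{"f":[8,34],"vwq":{"g":66,"k":10,"lj":48}}}
After op 4 (remove /i/1/2): {"i":[{"bgb":80,"gba":67,"t":7},[23,91,52]],"qqd":{"f":[8,34],"vwq":{"g":66,"k":10,"lj":48}}}
After op 5 (replace /i/1/1 3): {"i":[{"bgb":80,"gba":67,"t":7},[23,3,52]],"qqd":{"f":[8,34],"vwq":{"g":66,"k":10,"lj":48}}}
After op 6 (add /qqd/l 46): {"i":[{"bgb":80,"gba":67,"t":7},[23,3,52]],"qqd":{"f":[8,34],"l":46,"vwq":{"g":66,"k":10,"lj":48}}}
After op 7 (replace /qqd/f/1 92): {"i":[{"bgb":80,"gba":67,"t":7},[23,3,52]],"qqd":{"f":[8,92],"l":46,"vwq":{"g":66,"k":10,"lj":48}}}
After op 8 (add /qqd/vwq/y 33): {"i":[{"bgb":80,"gba":67,"t":7},[23,3,52]],"qqd":{"f":[8,92],"l":46,"vwq":{"g":66,"k":10,"lj":48,"y":33}}}
After op 9 (replace /i/1/0 82): {"i":[{"bgb":80,"gba":67,"t":7},[82,3,52]],"qqd":{"f":[8,92],"l":46,"vwq":{"g":66,"k":10,"lj":48,"y":33}}}
After op 10 (replace /i/0 61): {"i":[61,[82,3,52]],"qqd":{"f":[8,92],"l":46,"vwq":{"g":66,"k":10,"lj":48,"y":33}}}
After op 11 (replace /i/1/1 31): {"i":[61,[82,31,52]],"qqd":{"f":[8,92],"l":46,"vwq":{"g":66,"k":10,"lj":48,"y":33}}}
After op 12 (add /qqd/f/2 27): {"i":[61,[82,31,52]],"qqd":{"f":[8,92,27],"l":46,"vwq":{"g":66,"k":10,"lj":48,"y":33}}}
After op 13 (remove /i): {"qqd":{"f":[8,92,27],"l":46,"vwq":{"g":66,"k":10,"lj":48,"y":33}}}
Size at path /qqd/f: 3

Answer: 3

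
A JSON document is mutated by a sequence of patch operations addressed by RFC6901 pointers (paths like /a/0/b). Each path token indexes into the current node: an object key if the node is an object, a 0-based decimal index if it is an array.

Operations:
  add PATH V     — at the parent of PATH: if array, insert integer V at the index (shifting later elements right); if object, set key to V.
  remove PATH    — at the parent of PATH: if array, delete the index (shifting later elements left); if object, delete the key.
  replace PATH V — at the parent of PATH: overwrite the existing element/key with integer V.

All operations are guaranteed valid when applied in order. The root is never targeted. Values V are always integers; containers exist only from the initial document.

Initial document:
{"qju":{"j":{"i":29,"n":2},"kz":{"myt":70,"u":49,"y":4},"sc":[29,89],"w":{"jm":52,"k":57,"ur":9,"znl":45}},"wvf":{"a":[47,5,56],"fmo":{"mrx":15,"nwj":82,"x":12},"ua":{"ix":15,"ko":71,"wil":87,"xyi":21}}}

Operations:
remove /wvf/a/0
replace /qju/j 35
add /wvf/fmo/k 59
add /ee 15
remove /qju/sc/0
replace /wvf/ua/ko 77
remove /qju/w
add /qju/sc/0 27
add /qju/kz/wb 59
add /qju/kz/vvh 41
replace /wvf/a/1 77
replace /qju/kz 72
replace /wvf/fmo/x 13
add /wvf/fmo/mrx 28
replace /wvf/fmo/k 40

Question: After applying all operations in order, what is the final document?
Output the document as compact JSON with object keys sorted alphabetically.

After op 1 (remove /wvf/a/0): {"qju":{"j":{"i":29,"n":2},"kz":{"myt":70,"u":49,"y":4},"sc":[29,89],"w":{"jm":52,"k":57,"ur":9,"znl":45}},"wvf":{"a":[5,56],"fmo":{"mrx":15,"nwj":82,"x":12},"ua":{"ix":15,"ko":71,"wil":87,"xyi":21}}}
After op 2 (replace /qju/j 35): {"qju":{"j":35,"kz":{"myt":70,"u":49,"y":4},"sc":[29,89],"w":{"jm":52,"k":57,"ur":9,"znl":45}},"wvf":{"a":[5,56],"fmo":{"mrx":15,"nwj":82,"x":12},"ua":{"ix":15,"ko":71,"wil":87,"xyi":21}}}
After op 3 (add /wvf/fmo/k 59): {"qju":{"j":35,"kz":{"myt":70,"u":49,"y":4},"sc":[29,89],"w":{"jm":52,"k":57,"ur":9,"znl":45}},"wvf":{"a":[5,56],"fmo":{"k":59,"mrx":15,"nwj":82,"x":12},"ua":{"ix":15,"ko":71,"wil":87,"xyi":21}}}
After op 4 (add /ee 15): {"ee":15,"qju":{"j":35,"kz":{"myt":70,"u":49,"y":4},"sc":[29,89],"w":{"jm":52,"k":57,"ur":9,"znl":45}},"wvf":{"a":[5,56],"fmo":{"k":59,"mrx":15,"nwj":82,"x":12},"ua":{"ix":15,"ko":71,"wil":87,"xyi":21}}}
After op 5 (remove /qju/sc/0): {"ee":15,"qju":{"j":35,"kz":{"myt":70,"u":49,"y":4},"sc":[89],"w":{"jm":52,"k":57,"ur":9,"znl":45}},"wvf":{"a":[5,56],"fmo":{"k":59,"mrx":15,"nwj":82,"x":12},"ua":{"ix":15,"ko":71,"wil":87,"xyi":21}}}
After op 6 (replace /wvf/ua/ko 77): {"ee":15,"qju":{"j":35,"kz":{"myt":70,"u":49,"y":4},"sc":[89],"w":{"jm":52,"k":57,"ur":9,"znl":45}},"wvf":{"a":[5,56],"fmo":{"k":59,"mrx":15,"nwj":82,"x":12},"ua":{"ix":15,"ko":77,"wil":87,"xyi":21}}}
After op 7 (remove /qju/w): {"ee":15,"qju":{"j":35,"kz":{"myt":70,"u":49,"y":4},"sc":[89]},"wvf":{"a":[5,56],"fmo":{"k":59,"mrx":15,"nwj":82,"x":12},"ua":{"ix":15,"ko":77,"wil":87,"xyi":21}}}
After op 8 (add /qju/sc/0 27): {"ee":15,"qju":{"j":35,"kz":{"myt":70,"u":49,"y":4},"sc":[27,89]},"wvf":{"a":[5,56],"fmo":{"k":59,"mrx":15,"nwj":82,"x":12},"ua":{"ix":15,"ko":77,"wil":87,"xyi":21}}}
After op 9 (add /qju/kz/wb 59): {"ee":15,"qju":{"j":35,"kz":{"myt":70,"u":49,"wb":59,"y":4},"sc":[27,89]},"wvf":{"a":[5,56],"fmo":{"k":59,"mrx":15,"nwj":82,"x":12},"ua":{"ix":15,"ko":77,"wil":87,"xyi":21}}}
After op 10 (add /qju/kz/vvh 41): {"ee":15,"qju":{"j":35,"kz":{"myt":70,"u":49,"vvh":41,"wb":59,"y":4},"sc":[27,89]},"wvf":{"a":[5,56],"fmo":{"k":59,"mrx":15,"nwj":82,"x":12},"ua":{"ix":15,"ko":77,"wil":87,"xyi":21}}}
After op 11 (replace /wvf/a/1 77): {"ee":15,"qju":{"j":35,"kz":{"myt":70,"u":49,"vvh":41,"wb":59,"y":4},"sc":[27,89]},"wvf":{"a":[5,77],"fmo":{"k":59,"mrx":15,"nwj":82,"x":12},"ua":{"ix":15,"ko":77,"wil":87,"xyi":21}}}
After op 12 (replace /qju/kz 72): {"ee":15,"qju":{"j":35,"kz":72,"sc":[27,89]},"wvf":{"a":[5,77],"fmo":{"k":59,"mrx":15,"nwj":82,"x":12},"ua":{"ix":15,"ko":77,"wil":87,"xyi":21}}}
After op 13 (replace /wvf/fmo/x 13): {"ee":15,"qju":{"j":35,"kz":72,"sc":[27,89]},"wvf":{"a":[5,77],"fmo":{"k":59,"mrx":15,"nwj":82,"x":13},"ua":{"ix":15,"ko":77,"wil":87,"xyi":21}}}
After op 14 (add /wvf/fmo/mrx 28): {"ee":15,"qju":{"j":35,"kz":72,"sc":[27,89]},"wvf":{"a":[5,77],"fmo":{"k":59,"mrx":28,"nwj":82,"x":13},"ua":{"ix":15,"ko":77,"wil":87,"xyi":21}}}
After op 15 (replace /wvf/fmo/k 40): {"ee":15,"qju":{"j":35,"kz":72,"sc":[27,89]},"wvf":{"a":[5,77],"fmo":{"k":40,"mrx":28,"nwj":82,"x":13},"ua":{"ix":15,"ko":77,"wil":87,"xyi":21}}}

Answer: {"ee":15,"qju":{"j":35,"kz":72,"sc":[27,89]},"wvf":{"a":[5,77],"fmo":{"k":40,"mrx":28,"nwj":82,"x":13},"ua":{"ix":15,"ko":77,"wil":87,"xyi":21}}}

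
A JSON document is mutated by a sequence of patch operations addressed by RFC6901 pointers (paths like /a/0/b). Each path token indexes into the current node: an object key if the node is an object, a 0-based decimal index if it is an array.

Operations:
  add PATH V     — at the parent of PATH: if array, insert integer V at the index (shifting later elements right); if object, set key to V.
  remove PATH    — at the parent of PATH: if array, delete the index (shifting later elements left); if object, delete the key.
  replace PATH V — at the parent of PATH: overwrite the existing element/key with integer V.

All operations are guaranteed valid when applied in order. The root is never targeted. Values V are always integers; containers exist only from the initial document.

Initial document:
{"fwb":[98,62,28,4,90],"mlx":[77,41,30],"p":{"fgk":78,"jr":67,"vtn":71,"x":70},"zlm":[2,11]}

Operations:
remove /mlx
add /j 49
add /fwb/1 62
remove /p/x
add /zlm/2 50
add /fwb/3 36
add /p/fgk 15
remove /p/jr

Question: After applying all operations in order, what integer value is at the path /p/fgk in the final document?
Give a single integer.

Answer: 15

Derivation:
After op 1 (remove /mlx): {"fwb":[98,62,28,4,90],"p":{"fgk":78,"jr":67,"vtn":71,"x":70},"zlm":[2,11]}
After op 2 (add /j 49): {"fwb":[98,62,28,4,90],"j":49,"p":{"fgk":78,"jr":67,"vtn":71,"x":70},"zlm":[2,11]}
After op 3 (add /fwb/1 62): {"fwb":[98,62,62,28,4,90],"j":49,"p":{"fgk":78,"jr":67,"vtn":71,"x":70},"zlm":[2,11]}
After op 4 (remove /p/x): {"fwb":[98,62,62,28,4,90],"j":49,"p":{"fgk":78,"jr":67,"vtn":71},"zlm":[2,11]}
After op 5 (add /zlm/2 50): {"fwb":[98,62,62,28,4,90],"j":49,"p":{"fgk":78,"jr":67,"vtn":71},"zlm":[2,11,50]}
After op 6 (add /fwb/3 36): {"fwb":[98,62,62,36,28,4,90],"j":49,"p":{"fgk":78,"jr":67,"vtn":71},"zlm":[2,11,50]}
After op 7 (add /p/fgk 15): {"fwb":[98,62,62,36,28,4,90],"j":49,"p":{"fgk":15,"jr":67,"vtn":71},"zlm":[2,11,50]}
After op 8 (remove /p/jr): {"fwb":[98,62,62,36,28,4,90],"j":49,"p":{"fgk":15,"vtn":71},"zlm":[2,11,50]}
Value at /p/fgk: 15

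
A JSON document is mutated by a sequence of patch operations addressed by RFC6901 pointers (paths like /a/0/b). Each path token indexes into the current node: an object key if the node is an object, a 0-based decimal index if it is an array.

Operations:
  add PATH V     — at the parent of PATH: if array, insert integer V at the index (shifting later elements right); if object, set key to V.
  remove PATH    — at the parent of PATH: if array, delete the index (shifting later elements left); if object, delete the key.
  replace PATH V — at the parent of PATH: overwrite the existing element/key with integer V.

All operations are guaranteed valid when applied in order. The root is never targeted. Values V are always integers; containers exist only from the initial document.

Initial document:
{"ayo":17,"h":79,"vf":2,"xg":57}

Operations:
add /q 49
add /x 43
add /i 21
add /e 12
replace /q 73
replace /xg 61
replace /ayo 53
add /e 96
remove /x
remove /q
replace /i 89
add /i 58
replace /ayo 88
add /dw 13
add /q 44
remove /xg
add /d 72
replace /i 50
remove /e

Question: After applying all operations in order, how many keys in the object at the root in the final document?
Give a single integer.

Answer: 7

Derivation:
After op 1 (add /q 49): {"ayo":17,"h":79,"q":49,"vf":2,"xg":57}
After op 2 (add /x 43): {"ayo":17,"h":79,"q":49,"vf":2,"x":43,"xg":57}
After op 3 (add /i 21): {"ayo":17,"h":79,"i":21,"q":49,"vf":2,"x":43,"xg":57}
After op 4 (add /e 12): {"ayo":17,"e":12,"h":79,"i":21,"q":49,"vf":2,"x":43,"xg":57}
After op 5 (replace /q 73): {"ayo":17,"e":12,"h":79,"i":21,"q":73,"vf":2,"x":43,"xg":57}
After op 6 (replace /xg 61): {"ayo":17,"e":12,"h":79,"i":21,"q":73,"vf":2,"x":43,"xg":61}
After op 7 (replace /ayo 53): {"ayo":53,"e":12,"h":79,"i":21,"q":73,"vf":2,"x":43,"xg":61}
After op 8 (add /e 96): {"ayo":53,"e":96,"h":79,"i":21,"q":73,"vf":2,"x":43,"xg":61}
After op 9 (remove /x): {"ayo":53,"e":96,"h":79,"i":21,"q":73,"vf":2,"xg":61}
After op 10 (remove /q): {"ayo":53,"e":96,"h":79,"i":21,"vf":2,"xg":61}
After op 11 (replace /i 89): {"ayo":53,"e":96,"h":79,"i":89,"vf":2,"xg":61}
After op 12 (add /i 58): {"ayo":53,"e":96,"h":79,"i":58,"vf":2,"xg":61}
After op 13 (replace /ayo 88): {"ayo":88,"e":96,"h":79,"i":58,"vf":2,"xg":61}
After op 14 (add /dw 13): {"ayo":88,"dw":13,"e":96,"h":79,"i":58,"vf":2,"xg":61}
After op 15 (add /q 44): {"ayo":88,"dw":13,"e":96,"h":79,"i":58,"q":44,"vf":2,"xg":61}
After op 16 (remove /xg): {"ayo":88,"dw":13,"e":96,"h":79,"i":58,"q":44,"vf":2}
After op 17 (add /d 72): {"ayo":88,"d":72,"dw":13,"e":96,"h":79,"i":58,"q":44,"vf":2}
After op 18 (replace /i 50): {"ayo":88,"d":72,"dw":13,"e":96,"h":79,"i":50,"q":44,"vf":2}
After op 19 (remove /e): {"ayo":88,"d":72,"dw":13,"h":79,"i":50,"q":44,"vf":2}
Size at the root: 7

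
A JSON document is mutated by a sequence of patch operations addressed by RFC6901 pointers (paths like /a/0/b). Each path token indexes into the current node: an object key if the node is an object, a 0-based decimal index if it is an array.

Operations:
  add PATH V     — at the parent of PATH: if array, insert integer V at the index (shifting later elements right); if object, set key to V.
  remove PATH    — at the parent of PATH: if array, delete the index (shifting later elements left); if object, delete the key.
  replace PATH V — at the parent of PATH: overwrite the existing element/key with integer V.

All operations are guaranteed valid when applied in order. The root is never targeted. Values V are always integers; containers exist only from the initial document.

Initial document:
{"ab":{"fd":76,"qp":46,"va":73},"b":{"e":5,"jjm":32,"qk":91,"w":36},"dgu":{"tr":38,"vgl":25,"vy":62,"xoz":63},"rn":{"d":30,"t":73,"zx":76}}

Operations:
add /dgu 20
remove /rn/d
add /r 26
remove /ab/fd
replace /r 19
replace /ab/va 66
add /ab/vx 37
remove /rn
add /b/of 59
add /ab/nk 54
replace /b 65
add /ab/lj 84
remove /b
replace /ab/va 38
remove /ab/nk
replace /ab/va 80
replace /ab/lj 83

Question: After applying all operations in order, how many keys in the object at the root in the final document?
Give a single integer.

Answer: 3

Derivation:
After op 1 (add /dgu 20): {"ab":{"fd":76,"qp":46,"va":73},"b":{"e":5,"jjm":32,"qk":91,"w":36},"dgu":20,"rn":{"d":30,"t":73,"zx":76}}
After op 2 (remove /rn/d): {"ab":{"fd":76,"qp":46,"va":73},"b":{"e":5,"jjm":32,"qk":91,"w":36},"dgu":20,"rn":{"t":73,"zx":76}}
After op 3 (add /r 26): {"ab":{"fd":76,"qp":46,"va":73},"b":{"e":5,"jjm":32,"qk":91,"w":36},"dgu":20,"r":26,"rn":{"t":73,"zx":76}}
After op 4 (remove /ab/fd): {"ab":{"qp":46,"va":73},"b":{"e":5,"jjm":32,"qk":91,"w":36},"dgu":20,"r":26,"rn":{"t":73,"zx":76}}
After op 5 (replace /r 19): {"ab":{"qp":46,"va":73},"b":{"e":5,"jjm":32,"qk":91,"w":36},"dgu":20,"r":19,"rn":{"t":73,"zx":76}}
After op 6 (replace /ab/va 66): {"ab":{"qp":46,"va":66},"b":{"e":5,"jjm":32,"qk":91,"w":36},"dgu":20,"r":19,"rn":{"t":73,"zx":76}}
After op 7 (add /ab/vx 37): {"ab":{"qp":46,"va":66,"vx":37},"b":{"e":5,"jjm":32,"qk":91,"w":36},"dgu":20,"r":19,"rn":{"t":73,"zx":76}}
After op 8 (remove /rn): {"ab":{"qp":46,"va":66,"vx":37},"b":{"e":5,"jjm":32,"qk":91,"w":36},"dgu":20,"r":19}
After op 9 (add /b/of 59): {"ab":{"qp":46,"va":66,"vx":37},"b":{"e":5,"jjm":32,"of":59,"qk":91,"w":36},"dgu":20,"r":19}
After op 10 (add /ab/nk 54): {"ab":{"nk":54,"qp":46,"va":66,"vx":37},"b":{"e":5,"jjm":32,"of":59,"qk":91,"w":36},"dgu":20,"r":19}
After op 11 (replace /b 65): {"ab":{"nk":54,"qp":46,"va":66,"vx":37},"b":65,"dgu":20,"r":19}
After op 12 (add /ab/lj 84): {"ab":{"lj":84,"nk":54,"qp":46,"va":66,"vx":37},"b":65,"dgu":20,"r":19}
After op 13 (remove /b): {"ab":{"lj":84,"nk":54,"qp":46,"va":66,"vx":37},"dgu":20,"r":19}
After op 14 (replace /ab/va 38): {"ab":{"lj":84,"nk":54,"qp":46,"va":38,"vx":37},"dgu":20,"r":19}
After op 15 (remove /ab/nk): {"ab":{"lj":84,"qp":46,"va":38,"vx":37},"dgu":20,"r":19}
After op 16 (replace /ab/va 80): {"ab":{"lj":84,"qp":46,"va":80,"vx":37},"dgu":20,"r":19}
After op 17 (replace /ab/lj 83): {"ab":{"lj":83,"qp":46,"va":80,"vx":37},"dgu":20,"r":19}
Size at the root: 3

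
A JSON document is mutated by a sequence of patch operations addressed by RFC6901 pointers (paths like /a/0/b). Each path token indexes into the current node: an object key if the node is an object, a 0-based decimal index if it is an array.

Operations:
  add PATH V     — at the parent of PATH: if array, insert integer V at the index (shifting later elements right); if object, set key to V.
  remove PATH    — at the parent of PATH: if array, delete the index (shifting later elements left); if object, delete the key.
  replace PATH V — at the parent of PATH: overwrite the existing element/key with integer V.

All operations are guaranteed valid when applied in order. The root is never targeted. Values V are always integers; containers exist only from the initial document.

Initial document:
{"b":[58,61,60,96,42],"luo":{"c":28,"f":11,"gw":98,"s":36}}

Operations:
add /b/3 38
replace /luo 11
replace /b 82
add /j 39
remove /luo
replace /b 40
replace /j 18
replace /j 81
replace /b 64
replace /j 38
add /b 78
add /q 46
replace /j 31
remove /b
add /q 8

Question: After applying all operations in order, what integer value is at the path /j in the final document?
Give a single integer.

After op 1 (add /b/3 38): {"b":[58,61,60,38,96,42],"luo":{"c":28,"f":11,"gw":98,"s":36}}
After op 2 (replace /luo 11): {"b":[58,61,60,38,96,42],"luo":11}
After op 3 (replace /b 82): {"b":82,"luo":11}
After op 4 (add /j 39): {"b":82,"j":39,"luo":11}
After op 5 (remove /luo): {"b":82,"j":39}
After op 6 (replace /b 40): {"b":40,"j":39}
After op 7 (replace /j 18): {"b":40,"j":18}
After op 8 (replace /j 81): {"b":40,"j":81}
After op 9 (replace /b 64): {"b":64,"j":81}
After op 10 (replace /j 38): {"b":64,"j":38}
After op 11 (add /b 78): {"b":78,"j":38}
After op 12 (add /q 46): {"b":78,"j":38,"q":46}
After op 13 (replace /j 31): {"b":78,"j":31,"q":46}
After op 14 (remove /b): {"j":31,"q":46}
After op 15 (add /q 8): {"j":31,"q":8}
Value at /j: 31

Answer: 31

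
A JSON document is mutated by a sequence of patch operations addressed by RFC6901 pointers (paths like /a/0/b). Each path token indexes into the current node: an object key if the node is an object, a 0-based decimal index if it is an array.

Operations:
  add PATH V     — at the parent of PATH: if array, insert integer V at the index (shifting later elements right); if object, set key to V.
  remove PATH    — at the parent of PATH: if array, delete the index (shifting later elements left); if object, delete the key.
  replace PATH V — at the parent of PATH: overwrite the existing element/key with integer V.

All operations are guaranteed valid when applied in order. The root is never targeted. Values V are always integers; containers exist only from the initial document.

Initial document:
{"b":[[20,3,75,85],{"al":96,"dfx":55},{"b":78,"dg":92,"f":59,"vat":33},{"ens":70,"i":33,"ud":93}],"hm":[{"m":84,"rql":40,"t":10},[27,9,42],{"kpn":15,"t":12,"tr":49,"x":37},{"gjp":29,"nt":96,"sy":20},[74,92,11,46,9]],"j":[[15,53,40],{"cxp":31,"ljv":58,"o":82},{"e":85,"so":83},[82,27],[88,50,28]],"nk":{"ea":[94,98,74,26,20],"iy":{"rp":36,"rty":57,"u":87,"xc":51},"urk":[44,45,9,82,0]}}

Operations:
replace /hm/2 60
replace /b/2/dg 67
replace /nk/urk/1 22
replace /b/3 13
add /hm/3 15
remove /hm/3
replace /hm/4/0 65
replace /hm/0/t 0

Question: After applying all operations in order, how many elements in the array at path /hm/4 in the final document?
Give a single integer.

After op 1 (replace /hm/2 60): {"b":[[20,3,75,85],{"al":96,"dfx":55},{"b":78,"dg":92,"f":59,"vat":33},{"ens":70,"i":33,"ud":93}],"hm":[{"m":84,"rql":40,"t":10},[27,9,42],60,{"gjp":29,"nt":96,"sy":20},[74,92,11,46,9]],"j":[[15,53,40],{"cxp":31,"ljv":58,"o":82},{"e":85,"so":83},[82,27],[88,50,28]],"nk":{"ea":[94,98,74,26,20],"iy":{"rp":36,"rty":57,"u":87,"xc":51},"urk":[44,45,9,82,0]}}
After op 2 (replace /b/2/dg 67): {"b":[[20,3,75,85],{"al":96,"dfx":55},{"b":78,"dg":67,"f":59,"vat":33},{"ens":70,"i":33,"ud":93}],"hm":[{"m":84,"rql":40,"t":10},[27,9,42],60,{"gjp":29,"nt":96,"sy":20},[74,92,11,46,9]],"j":[[15,53,40],{"cxp":31,"ljv":58,"o":82},{"e":85,"so":83},[82,27],[88,50,28]],"nk":{"ea":[94,98,74,26,20],"iy":{"rp":36,"rty":57,"u":87,"xc":51},"urk":[44,45,9,82,0]}}
After op 3 (replace /nk/urk/1 22): {"b":[[20,3,75,85],{"al":96,"dfx":55},{"b":78,"dg":67,"f":59,"vat":33},{"ens":70,"i":33,"ud":93}],"hm":[{"m":84,"rql":40,"t":10},[27,9,42],60,{"gjp":29,"nt":96,"sy":20},[74,92,11,46,9]],"j":[[15,53,40],{"cxp":31,"ljv":58,"o":82},{"e":85,"so":83},[82,27],[88,50,28]],"nk":{"ea":[94,98,74,26,20],"iy":{"rp":36,"rty":57,"u":87,"xc":51},"urk":[44,22,9,82,0]}}
After op 4 (replace /b/3 13): {"b":[[20,3,75,85],{"al":96,"dfx":55},{"b":78,"dg":67,"f":59,"vat":33},13],"hm":[{"m":84,"rql":40,"t":10},[27,9,42],60,{"gjp":29,"nt":96,"sy":20},[74,92,11,46,9]],"j":[[15,53,40],{"cxp":31,"ljv":58,"o":82},{"e":85,"so":83},[82,27],[88,50,28]],"nk":{"ea":[94,98,74,26,20],"iy":{"rp":36,"rty":57,"u":87,"xc":51},"urk":[44,22,9,82,0]}}
After op 5 (add /hm/3 15): {"b":[[20,3,75,85],{"al":96,"dfx":55},{"b":78,"dg":67,"f":59,"vat":33},13],"hm":[{"m":84,"rql":40,"t":10},[27,9,42],60,15,{"gjp":29,"nt":96,"sy":20},[74,92,11,46,9]],"j":[[15,53,40],{"cxp":31,"ljv":58,"o":82},{"e":85,"so":83},[82,27],[88,50,28]],"nk":{"ea":[94,98,74,26,20],"iy":{"rp":36,"rty":57,"u":87,"xc":51},"urk":[44,22,9,82,0]}}
After op 6 (remove /hm/3): {"b":[[20,3,75,85],{"al":96,"dfx":55},{"b":78,"dg":67,"f":59,"vat":33},13],"hm":[{"m":84,"rql":40,"t":10},[27,9,42],60,{"gjp":29,"nt":96,"sy":20},[74,92,11,46,9]],"j":[[15,53,40],{"cxp":31,"ljv":58,"o":82},{"e":85,"so":83},[82,27],[88,50,28]],"nk":{"ea":[94,98,74,26,20],"iy":{"rp":36,"rty":57,"u":87,"xc":51},"urk":[44,22,9,82,0]}}
After op 7 (replace /hm/4/0 65): {"b":[[20,3,75,85],{"al":96,"dfx":55},{"b":78,"dg":67,"f":59,"vat":33},13],"hm":[{"m":84,"rql":40,"t":10},[27,9,42],60,{"gjp":29,"nt":96,"sy":20},[65,92,11,46,9]],"j":[[15,53,40],{"cxp":31,"ljv":58,"o":82},{"e":85,"so":83},[82,27],[88,50,28]],"nk":{"ea":[94,98,74,26,20],"iy":{"rp":36,"rty":57,"u":87,"xc":51},"urk":[44,22,9,82,0]}}
After op 8 (replace /hm/0/t 0): {"b":[[20,3,75,85],{"al":96,"dfx":55},{"b":78,"dg":67,"f":59,"vat":33},13],"hm":[{"m":84,"rql":40,"t":0},[27,9,42],60,{"gjp":29,"nt":96,"sy":20},[65,92,11,46,9]],"j":[[15,53,40],{"cxp":31,"ljv":58,"o":82},{"e":85,"so":83},[82,27],[88,50,28]],"nk":{"ea":[94,98,74,26,20],"iy":{"rp":36,"rty":57,"u":87,"xc":51},"urk":[44,22,9,82,0]}}
Size at path /hm/4: 5

Answer: 5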